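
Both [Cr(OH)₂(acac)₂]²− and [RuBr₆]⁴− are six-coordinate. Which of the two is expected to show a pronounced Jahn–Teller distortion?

[Cr(OH)₂(acac)₂]²−: Summing ligand charges against the −2 overall charge gives an oxidation state of +2 for chromium. Group 6 minus oxidation state 2 gives a d⁴ configuration. Acetylacetonate and hydroxide are weak-field ligands for a first-row metal, so the complex is high-spin. The t₂g³e_g¹ (high-spin) configuration has an unevenly filled e_g set; the Jahn–Teller theorem predicts a tetragonal distortion (typically axial elongation) to lift the degeneracy.
[RuBr₆]⁴−: Summing ligand charges against the −4 overall charge gives an oxidation state of +2 for ruthenium. Ru sits in group 8, so the d-electron count is 8 − 2 = 6. A 4d ion has a large Δₒ and is invariably low-spin. The d⁶ configuration leaves the e_g set evenly filled (or empty) — no strong Jahn–Teller driving force.

[Cr(OH)₂(acac)₂]²−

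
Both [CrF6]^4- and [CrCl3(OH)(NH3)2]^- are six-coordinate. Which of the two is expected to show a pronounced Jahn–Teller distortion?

[CrF6]^4-: Summing ligand charges against the −4 overall charge gives an oxidation state of +2 for chromium. Chromium is a group-6 element; Cr(II) is therefore d⁴. Fluoride is a weak-field ligand for a first-row metal, so the complex is high-spin. The t₂g³e_g¹ (high-spin) configuration has an unevenly filled e_g set; the Jahn–Teller theorem predicts a tetragonal distortion (typically axial elongation) to lift the degeneracy.
[CrCl3(OH)(NH3)2]^-: Each chloride is −1; each hydroxide is −1; ammonia is neutral; balancing the −1 overall charge requires Cr(III). Cr sits in group 6, so the d-electron count is 6 − 3 = 3. The d³ configuration leaves the e_g set evenly filled (or empty) — no strong Jahn–Teller driving force.

[CrF6]^4-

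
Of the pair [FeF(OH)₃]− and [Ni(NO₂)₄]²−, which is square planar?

For [FeF(OH)₃]−: Each fluoride is −1; each hydroxide is −1; balancing the −1 overall charge requires Fe(III). Group 8 minus oxidation state 3 gives a d⁵ configuration. A high-spin d⁵ ion has zero CFSE in either geometry, so four ligands adopt the sterically favoured tetrahedral geometry. → tetrahedral.
For [Ni(NO₂)₄]²−: Summing ligand charges against the −2 overall charge gives an oxidation state of +2 for nickel. Ni sits in group 10, so the d-electron count is 10 − 2 = 8. Nitro (N-bound nitrite) is a strong-field ligand (high in the spectrochemical series). A 3d d⁸ ion with strong-field ligands gains enough CFSE to favour square planar over tetrahedral. → square planar.

[Ni(NO₂)₄]²−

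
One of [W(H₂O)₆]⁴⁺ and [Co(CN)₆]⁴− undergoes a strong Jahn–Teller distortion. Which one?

[W(H₂O)₆]⁴⁺: Summing ligand charges against the +4 overall charge gives an oxidation state of +4 for tungsten. Group 6 minus oxidation state 4 gives a d² configuration. The d² configuration leaves the e_g set evenly filled (or empty) — no strong Jahn–Teller driving force.
[Co(CN)₆]⁴−: Ligand charges: each cyanide is −1. With an overall charge of −4 the cobalt centre must be in the +2 oxidation state. Group 9 minus oxidation state 2 gives a d⁷ configuration. Cyanide is a strong-field ligand (high in the spectrochemical series) for a first-row metal, so the complex is low-spin. The t₂g⁶e_g¹ (low-spin) configuration has an unevenly filled e_g set; the Jahn–Teller theorem predicts a tetragonal distortion (typically axial elongation) to lift the degeneracy.

[Co(CN)₆]⁴−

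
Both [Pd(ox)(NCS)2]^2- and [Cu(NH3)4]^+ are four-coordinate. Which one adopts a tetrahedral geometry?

For [Pd(ox)(NCS)2]^2-: Ligand charges: each oxalate is −2; each isothiocyanate is −1. With an overall charge of −2 the palladium centre must be in the +2 oxidation state. Pd sits in group 10, so the d-electron count is 10 − 2 = 8. A 4d d⁸ ion has a large crystal-field splitting; square planar leaves the high-energy d_{x²−y²} orbital empty and maximises CFSE. → square planar.
For [Cu(NH3)4]^+: Summing ligand charges against the +1 overall charge gives an oxidation state of +1 for copper. Copper is a group-11 element; Cu(I) is therefore d¹⁰. A d¹⁰ ion has no crystal-field stabilisation preference between square planar and tetrahedral, so four ligands adopt the sterically favoured tetrahedral geometry. → tetrahedral.

[Cu(NH3)4]^+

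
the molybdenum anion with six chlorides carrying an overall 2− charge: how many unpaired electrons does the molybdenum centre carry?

Each chloride is −1; balancing the −2 overall charge requires Mo(IV).
Mo sits in group 6, so the d-electron count is 6 − 4 = 2.
In an octahedral field the d² configuration is t₂g²e_g⁰ (only one arrangement possible), giving 2 unpaired electrons.

2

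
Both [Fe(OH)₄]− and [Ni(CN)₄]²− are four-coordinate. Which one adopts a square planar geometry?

For [Fe(OH)₄]−: Summing ligand charges against the −1 overall charge gives an oxidation state of +3 for iron. Fe sits in group 8, so the d-electron count is 8 − 3 = 5. A high-spin d⁵ ion has zero CFSE in either geometry, so four ligands adopt the sterically favoured tetrahedral geometry. → tetrahedral.
For [Ni(CN)₄]²−: Each cyanide is −1; balancing the −2 overall charge requires Ni(II). Ni sits in group 10, so the d-electron count is 10 − 2 = 8. Cyanide is a strong-field ligand (high in the spectrochemical series). A 3d d⁸ ion with strong-field ligands gains enough CFSE to favour square planar over tetrahedral. → square planar.

[Ni(CN)₄]²−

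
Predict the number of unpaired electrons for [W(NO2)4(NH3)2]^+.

1 unpaired electron

Summing ligand charges against the +1 overall charge gives an oxidation state of +5 for tungsten.
Tungsten is a group-6 element; W(V) is therefore d¹.
In an octahedral field the d¹ configuration is t₂g¹e_g⁰ (only one arrangement possible), giving 1 unpaired electron.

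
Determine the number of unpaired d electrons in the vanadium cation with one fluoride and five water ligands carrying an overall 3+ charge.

1

Summing ligand charges against the +3 overall charge gives an oxidation state of +4 for vanadium.
Vanadium is a group-5 element; V(IV) is therefore d¹.
In an octahedral field the d¹ configuration is t₂g¹e_g⁰ (only one arrangement possible), giving 1 unpaired electron.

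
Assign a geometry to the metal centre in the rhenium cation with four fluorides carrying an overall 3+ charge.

tetrahedral

Summing ligand charges against the +3 overall charge gives an oxidation state of +7 for rhenium.
Re sits in group 7, so the d-electron count is 7 − 7 = 0.
With 4 monodentate ligands the coordination number is 4.
A d⁰ ion has no crystal-field stabilisation preference between square planar and tetrahedral, so four ligands adopt the sterically favoured tetrahedral geometry.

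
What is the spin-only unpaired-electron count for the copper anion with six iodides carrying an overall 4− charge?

Ligand charges: each iodide is −1. With an overall charge of −4 the copper centre must be in the +2 oxidation state.
Copper is a group-11 element; Cu(II) is therefore d⁹.
In an octahedral field the d⁹ configuration is t₂g⁶e_g³ (only one arrangement possible), giving 1 unpaired electron.

1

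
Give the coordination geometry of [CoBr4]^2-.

Ligand charges: each bromide is −1. With an overall charge of −2 the cobalt centre must be in the +2 oxidation state.
Group 9 minus oxidation state 2 gives a d⁷ configuration.
With 4 monodentate ligands the coordination number is 4.
Bromide is a weak-field ligand.
For a high-spin 3d d⁷ ion with weak-field ligands the small Δₜ gives little square-planar CFSE advantage, so four ligands adopt the sterically favoured tetrahedral geometry.

tetrahedral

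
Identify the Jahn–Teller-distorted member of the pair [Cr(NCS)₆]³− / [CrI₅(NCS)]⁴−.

[CrI₅(NCS)]⁴−

[Cr(NCS)₆]³−: Summing ligand charges against the −3 overall charge gives an oxidation state of +3 for chromium. Cr sits in group 6, so the d-electron count is 6 − 3 = 3. The d³ configuration leaves the e_g set evenly filled (or empty) — no strong Jahn–Teller driving force.
[CrI₅(NCS)]⁴−: Ligand charges: each iodide is −1; each isothiocyanate is −1. With an overall charge of −4 the chromium centre must be in the +2 oxidation state. Cr sits in group 6, so the d-electron count is 6 − 2 = 4. Iodide and isothiocyanate are weak-field ligands for a first-row metal, so the complex is high-spin. The t₂g³e_g¹ (high-spin) configuration has an unevenly filled e_g set; the Jahn–Teller theorem predicts a tetragonal distortion (typically axial elongation) to lift the degeneracy.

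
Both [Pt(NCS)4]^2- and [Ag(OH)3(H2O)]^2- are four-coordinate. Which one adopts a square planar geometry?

For [Pt(NCS)4]^2-: Each isothiocyanate is −1; balancing the −2 overall charge requires Pt(II). Platinum is a group-10 element; Pt(II) is therefore d⁸. A 5d d⁸ ion has a large crystal-field splitting; square planar leaves the high-energy d_{x²−y²} orbital empty and maximises CFSE. → square planar.
For [Ag(OH)3(H2O)]^2-: Each hydroxide is −1; water is neutral; balancing the −2 overall charge requires Ag(I). Ag sits in group 11, so the d-electron count is 11 − 1 = 10. A d¹⁰ ion has no crystal-field stabilisation preference between square planar and tetrahedral, so four ligands adopt the sterically favoured tetrahedral geometry. → tetrahedral.

[Pt(NCS)4]^2-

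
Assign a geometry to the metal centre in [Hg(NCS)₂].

linear

Summing ligand charges against the 0 overall charge gives an oxidation state of +2 for mercury.
Mercury is a group-12 element; Hg(II) is therefore d¹⁰.
Coordination number: 2.
A d¹⁰ ion with only two ligands adopts a linear arrangement (sp hybridisation; no CFSE preference).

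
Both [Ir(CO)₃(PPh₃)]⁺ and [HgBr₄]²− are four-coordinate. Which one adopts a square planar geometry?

For [Ir(CO)₃(PPh₃)]⁺: Carbonyl is neutral; triphenylphosphine is neutral; balancing the +1 overall charge requires Ir(I). Group 9 minus oxidation state 1 gives a d⁸ configuration. A 5d d⁸ ion has a large crystal-field splitting; square planar leaves the high-energy d_{x²−y²} orbital empty and maximises CFSE. → square planar.
For [HgBr₄]²−: Each bromide is −1; balancing the −2 overall charge requires Hg(II). Hg sits in group 12, so the d-electron count is 12 − 2 = 10. A d¹⁰ ion has no crystal-field stabilisation preference between square planar and tetrahedral, so four ligands adopt the sterically favoured tetrahedral geometry. → tetrahedral.

[Ir(CO)₃(PPh₃)]⁺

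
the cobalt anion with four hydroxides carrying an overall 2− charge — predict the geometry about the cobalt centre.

tetrahedral

Summing ligand charges against the −2 overall charge gives an oxidation state of +2 for cobalt.
Cobalt is a group-9 element; Co(II) is therefore d⁷.
With 4 monodentate ligands the coordination number is 4.
Hydroxide is a weak-field ligand.
For a high-spin 3d d⁷ ion with weak-field ligands the small Δₜ gives little square-planar CFSE advantage, so four ligands adopt the sterically favoured tetrahedral geometry.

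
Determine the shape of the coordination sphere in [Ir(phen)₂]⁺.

Summing ligand charges against the +1 overall charge gives an oxidation state of +1 for iridium.
Iridium is a group-9 element; Ir(I) is therefore d⁸.
Counting donor atoms: 2×1,10-phenanthroline (bidentate) → 4 donors. Coordination number = 4.
A 5d d⁸ ion has a large crystal-field splitting; square planar leaves the high-energy d_{x²−y²} orbital empty and maximises CFSE.

square planar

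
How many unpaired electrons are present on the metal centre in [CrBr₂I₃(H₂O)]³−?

Summing ligand charges against the −3 overall charge gives an oxidation state of +2 for chromium.
Group 6 minus oxidation state 2 gives a d⁴ configuration.
The spin state decides the count: Bromide and iodide are weak-field ligands for a first-row metal, so the complex is high-spin.
An octahedral high-spin d⁴ ion is t₂g³e_g¹, giving 4 unpaired electrons.

4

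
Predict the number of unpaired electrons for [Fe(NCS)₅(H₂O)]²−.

5

Ligand charges: each isothiocyanate is −1; water is neutral. With an overall charge of −2 the iron centre must be in the +3 oxidation state.
Iron is a group-8 element; Fe(III) is therefore d⁵.
The spin state decides the count: Isothiocyanate is a weak-field ligand for a first-row metal, so the complex is high-spin.
An octahedral high-spin d⁵ ion is t₂g³e_g², giving 5 unpaired electrons.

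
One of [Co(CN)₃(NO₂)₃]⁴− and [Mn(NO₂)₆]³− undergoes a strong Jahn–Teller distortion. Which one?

[Co(CN)₃(NO₂)₃]⁴−: Each cyanide is −1; each nitro (N-bound nitrite) is −1; balancing the −4 overall charge requires Co(II). Cobalt is a group-9 element; Co(II) is therefore d⁷. Cyanide and nitro (N-bound nitrite) are strong-field ligands (high in the spectrochemical series) for a first-row metal, so the complex is low-spin. The t₂g⁶e_g¹ (low-spin) configuration has an unevenly filled e_g set; the Jahn–Teller theorem predicts a tetragonal distortion (typically axial elongation) to lift the degeneracy.
[Mn(NO₂)₆]³−: Each nitro (N-bound nitrite) is −1; balancing the −3 overall charge requires Mn(III). Mn sits in group 7, so the d-electron count is 7 − 3 = 4. Nitro (N-bound nitrite) is a strong-field ligand (high in the spectrochemical series) for a first-row metal, so the complex is low-spin. The d⁴ configuration leaves the e_g set evenly filled (or empty) — no strong Jahn–Teller driving force.

[Co(CN)₃(NO₂)₃]⁴−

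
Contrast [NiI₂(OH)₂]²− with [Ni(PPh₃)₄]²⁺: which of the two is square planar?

[Ni(PPh₃)₄]²⁺

For [NiI₂(OH)₂]²−: Each iodide is −1; each hydroxide is −1; balancing the −2 overall charge requires Ni(II). Group 10 minus oxidation state 2 gives a d⁸ configuration. Hydroxide and iodide are weak-field ligands. With weak-field ligands the CFSE gain from square planar is small, so a 3d d⁸ ion takes the sterically preferred tetrahedral geometry. → tetrahedral.
For [Ni(PPh₃)₄]²⁺: Ligand charges: triphenylphosphine is neutral. With an overall charge of +2 the nickel centre must be in the +2 oxidation state. Nickel is a group-10 element; Ni(II) is therefore d⁸. Triphenylphosphine is a strong-field ligand (high in the spectrochemical series). A 3d d⁸ ion with strong-field ligands gains enough CFSE to favour square planar over tetrahedral. → square planar.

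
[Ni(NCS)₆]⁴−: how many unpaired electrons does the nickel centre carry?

2 unpaired electrons

Ligand charges: each isothiocyanate is −1. With an overall charge of −4 the nickel centre must be in the +2 oxidation state.
Group 10 minus oxidation state 2 gives a d⁸ configuration.
In an octahedral field the d⁸ configuration is t₂g⁶e_g² (only one arrangement possible), giving 2 unpaired electrons.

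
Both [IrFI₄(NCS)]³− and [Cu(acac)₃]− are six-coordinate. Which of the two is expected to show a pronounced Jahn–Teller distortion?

[IrFI₄(NCS)]³−: Ligand charges: each fluoride is −1; each iodide is −1; each isothiocyanate is −1. With an overall charge of −3 the iridium centre must be in the +3 oxidation state. Iridium is a group-9 element; Ir(III) is therefore d⁶. A 5d ion has a large Δₒ and is invariably low-spin. The d⁶ configuration leaves the e_g set evenly filled (or empty) — no strong Jahn–Teller driving force.
[Cu(acac)₃]−: Each acetylacetonate is −1; balancing the −1 overall charge requires Cu(II). Group 11 minus oxidation state 2 gives a d⁹ configuration. The t₂g⁶e_g³ configuration has an unevenly filled e_g set; the Jahn–Teller theorem predicts a tetragonal distortion (typically axial elongation) to lift the degeneracy.

[Cu(acac)₃]−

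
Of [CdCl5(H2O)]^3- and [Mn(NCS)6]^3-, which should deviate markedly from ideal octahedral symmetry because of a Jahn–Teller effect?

[Mn(NCS)6]^3-

[CdCl5(H2O)]^3-: Each chloride is −1; water is neutral; balancing the −3 overall charge requires Cd(II). Group 12 minus oxidation state 2 gives a d¹⁰ configuration. The d¹⁰ configuration leaves the e_g set evenly filled (or empty) — no strong Jahn–Teller driving force.
[Mn(NCS)6]^3-: Summing ligand charges against the −3 overall charge gives an oxidation state of +3 for manganese. Mn sits in group 7, so the d-electron count is 7 − 3 = 4. Isothiocyanate is a weak-field ligand for a first-row metal, so the complex is high-spin. The t₂g³e_g¹ (high-spin) configuration has an unevenly filled e_g set; the Jahn–Teller theorem predicts a tetragonal distortion (typically axial elongation) to lift the degeneracy.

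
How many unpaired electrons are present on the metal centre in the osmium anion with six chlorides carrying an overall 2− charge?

Each chloride is −1; balancing the −2 overall charge requires Os(IV).
Os sits in group 8, so the d-electron count is 8 − 4 = 4.
The spin state decides the count: a 5d ion has a large Δₒ and is invariably low-spin.
An octahedral low-spin d⁴ ion is t₂g⁴e_g⁰, giving 2 unpaired electrons.

2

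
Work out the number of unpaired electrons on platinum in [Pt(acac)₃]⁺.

Ligand charges: each acetylacetonate is −1. With an overall charge of +1 the platinum centre must be in the +4 oxidation state.
Group 10 minus oxidation state 4 gives a d⁶ configuration.
Counting donor atoms: 3×acetylacetonate (bidentate) → 6 donors. Coordination number = 6.
The spin state decides the count: a 5d ion has a large Δₒ and is invariably low-spin.
An octahedral low-spin d⁶ ion is t₂g⁶e_g⁰, giving 0 unpaired electrons.

0 unpaired electrons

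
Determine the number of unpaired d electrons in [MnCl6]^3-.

4 unpaired electrons

Summing ligand charges against the −3 overall charge gives an oxidation state of +3 for manganese.
Manganese is a group-7 element; Mn(III) is therefore d⁴.
The spin state decides the count: Chloride is a weak-field ligand for a first-row metal, so the complex is high-spin.
An octahedral high-spin d⁴ ion is t₂g³e_g¹, giving 4 unpaired electrons.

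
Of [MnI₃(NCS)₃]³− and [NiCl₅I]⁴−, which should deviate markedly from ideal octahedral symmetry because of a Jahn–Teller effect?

[MnI₃(NCS)₃]³−

[MnI₃(NCS)₃]³−: Each iodide is −1; each isothiocyanate is −1; balancing the −3 overall charge requires Mn(III). Manganese is a group-7 element; Mn(III) is therefore d⁴. Iodide and isothiocyanate are weak-field ligands for a first-row metal, so the complex is high-spin. The t₂g³e_g¹ (high-spin) configuration has an unevenly filled e_g set; the Jahn–Teller theorem predicts a tetragonal distortion (typically axial elongation) to lift the degeneracy.
[NiCl₅I]⁴−: Ligand charges: each chloride is −1; each iodide is −1. With an overall charge of −4 the nickel centre must be in the +2 oxidation state. Group 10 minus oxidation state 2 gives a d⁸ configuration. The d⁸ configuration leaves the e_g set evenly filled (or empty) — no strong Jahn–Teller driving force.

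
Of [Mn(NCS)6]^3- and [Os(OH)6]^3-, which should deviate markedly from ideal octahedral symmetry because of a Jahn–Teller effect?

[Mn(NCS)6]^3-

[Mn(NCS)6]^3-: Each isothiocyanate is −1; balancing the −3 overall charge requires Mn(III). Manganese is a group-7 element; Mn(III) is therefore d⁴. Isothiocyanate is a weak-field ligand for a first-row metal, so the complex is high-spin. The t₂g³e_g¹ (high-spin) configuration has an unevenly filled e_g set; the Jahn–Teller theorem predicts a tetragonal distortion (typically axial elongation) to lift the degeneracy.
[Os(OH)6]^3-: Summing ligand charges against the −3 overall charge gives an oxidation state of +3 for osmium. Group 8 minus oxidation state 3 gives a d⁵ configuration. A 5d ion has a large Δₒ and is invariably low-spin. The d⁵ configuration leaves the e_g set evenly filled (or empty) — no strong Jahn–Teller driving force.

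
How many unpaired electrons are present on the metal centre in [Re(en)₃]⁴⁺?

3

Ethylenediamine is neutral; balancing the +4 overall charge requires Re(IV).
Re sits in group 7, so the d-electron count is 7 − 4 = 3.
Counting donor atoms: 3×ethylenediamine (bidentate) → 6 donors. Coordination number = 6.
In an octahedral field the d³ configuration is t₂g³e_g⁰ (only one arrangement possible), giving 3 unpaired electrons.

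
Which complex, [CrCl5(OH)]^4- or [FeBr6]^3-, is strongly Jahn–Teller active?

[CrCl5(OH)]^4-

[CrCl5(OH)]^4-: Each chloride is −1; each hydroxide is −1; balancing the −4 overall charge requires Cr(II). Group 6 minus oxidation state 2 gives a d⁴ configuration. Chloride and hydroxide are weak-field ligands for a first-row metal, so the complex is high-spin. The t₂g³e_g¹ (high-spin) configuration has an unevenly filled e_g set; the Jahn–Teller theorem predicts a tetragonal distortion (typically axial elongation) to lift the degeneracy.
[FeBr6]^3-: Ligand charges: each bromide is −1. With an overall charge of −3 the iron centre must be in the +3 oxidation state. Fe sits in group 8, so the d-electron count is 8 − 3 = 5. Bromide is a weak-field ligand for a first-row metal, so the complex is high-spin. The d⁵ configuration leaves the e_g set evenly filled (or empty) — no strong Jahn–Teller driving force.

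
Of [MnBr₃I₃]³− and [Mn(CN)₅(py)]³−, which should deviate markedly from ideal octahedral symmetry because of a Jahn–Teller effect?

[MnBr₃I₃]³−: Ligand charges: each bromide is −1; each iodide is −1. With an overall charge of −3 the manganese centre must be in the +3 oxidation state. Manganese is a group-7 element; Mn(III) is therefore d⁴. Bromide and iodide are weak-field ligands for a first-row metal, so the complex is high-spin. The t₂g³e_g¹ (high-spin) configuration has an unevenly filled e_g set; the Jahn–Teller theorem predicts a tetragonal distortion (typically axial elongation) to lift the degeneracy.
[Mn(CN)₅(py)]³−: Each cyanide is −1; pyridine is neutral; balancing the −3 overall charge requires Mn(II). Mn sits in group 7, so the d-electron count is 7 − 2 = 5. Cyanide is a strong-field ligand (high in the spectrochemical series) for a first-row metal, so the complex is low-spin. The d⁵ configuration leaves the e_g set evenly filled (or empty) — no strong Jahn–Teller driving force.

[MnBr₃I₃]³−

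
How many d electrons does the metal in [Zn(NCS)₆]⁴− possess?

d¹⁰

Summing ligand charges against the −4 overall charge gives an oxidation state of +2 for zinc.
Zinc is a group-12 element; Zn(II) is therefore d¹⁰.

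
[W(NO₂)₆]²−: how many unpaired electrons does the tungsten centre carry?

2

Summing ligand charges against the −2 overall charge gives an oxidation state of +4 for tungsten.
W sits in group 6, so the d-electron count is 6 − 4 = 2.
In an octahedral field the d² configuration is t₂g²e_g⁰ (only one arrangement possible), giving 2 unpaired electrons.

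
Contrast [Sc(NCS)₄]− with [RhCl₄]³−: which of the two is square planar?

For [Sc(NCS)₄]−: Ligand charges: each isothiocyanate is −1. With an overall charge of −1 the scandium centre must be in the +3 oxidation state. Group 3 minus oxidation state 3 gives a d⁰ configuration. A d⁰ ion has no crystal-field stabilisation preference between square planar and tetrahedral, so four ligands adopt the sterically favoured tetrahedral geometry. → tetrahedral.
For [RhCl₄]³−: Summing ligand charges against the −3 overall charge gives an oxidation state of +1 for rhodium. Rh sits in group 9, so the d-electron count is 9 − 1 = 8. A 4d d⁸ ion has a large crystal-field splitting; square planar leaves the high-energy d_{x²−y²} orbital empty and maximises CFSE. → square planar.

[RhCl₄]³−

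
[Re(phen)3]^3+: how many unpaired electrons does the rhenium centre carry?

1,10-phenanthroline is neutral; balancing the +3 overall charge requires Re(III).
Rhenium is a group-7 element; Re(III) is therefore d⁴.
Counting donor atoms: 3×1,10-phenanthroline (bidentate) → 6 donors. Coordination number = 6.
The spin state decides the count: a 5d ion has a large Δₒ and is invariably low-spin.
An octahedral low-spin d⁴ ion is t₂g⁴e_g⁰, giving 2 unpaired electrons.

2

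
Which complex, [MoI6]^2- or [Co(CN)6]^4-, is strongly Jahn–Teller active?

[MoI6]^2-: Each iodide is −1; balancing the −2 overall charge requires Mo(IV). Group 6 minus oxidation state 4 gives a d² configuration. The d² configuration leaves the e_g set evenly filled (or empty) — no strong Jahn–Teller driving force.
[Co(CN)6]^4-: Each cyanide is −1; balancing the −4 overall charge requires Co(II). Co sits in group 9, so the d-electron count is 9 − 2 = 7. Cyanide is a strong-field ligand (high in the spectrochemical series) for a first-row metal, so the complex is low-spin. The t₂g⁶e_g¹ (low-spin) configuration has an unevenly filled e_g set; the Jahn–Teller theorem predicts a tetragonal distortion (typically axial elongation) to lift the degeneracy.

[Co(CN)6]^4-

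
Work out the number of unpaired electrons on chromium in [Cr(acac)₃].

3 unpaired electrons

Summing ligand charges against the 0 overall charge gives an oxidation state of +3 for chromium.
Cr sits in group 6, so the d-electron count is 6 − 3 = 3.
Counting donor atoms: 3×acetylacetonate (bidentate) → 6 donors. Coordination number = 6.
In an octahedral field the d³ configuration is t₂g³e_g⁰ (only one arrangement possible), giving 3 unpaired electrons.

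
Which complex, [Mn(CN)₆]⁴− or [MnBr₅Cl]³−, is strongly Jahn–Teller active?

[MnBr₅Cl]³−

[Mn(CN)₆]⁴−: Ligand charges: each cyanide is −1. With an overall charge of −4 the manganese centre must be in the +2 oxidation state. Manganese is a group-7 element; Mn(II) is therefore d⁵. Cyanide is a strong-field ligand (high in the spectrochemical series) for a first-row metal, so the complex is low-spin. The d⁵ configuration leaves the e_g set evenly filled (or empty) — no strong Jahn–Teller driving force.
[MnBr₅Cl]³−: Ligand charges: each bromide is −1; each chloride is −1. With an overall charge of −3 the manganese centre must be in the +3 oxidation state. Mn sits in group 7, so the d-electron count is 7 − 3 = 4. Bromide and chloride are weak-field ligands for a first-row metal, so the complex is high-spin. The t₂g³e_g¹ (high-spin) configuration has an unevenly filled e_g set; the Jahn–Teller theorem predicts a tetragonal distortion (typically axial elongation) to lift the degeneracy.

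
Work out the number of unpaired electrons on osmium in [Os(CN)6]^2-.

2

Summing ligand charges against the −2 overall charge gives an oxidation state of +4 for osmium.
Group 8 minus oxidation state 4 gives a d⁴ configuration.
The spin state decides the count: a 5d ion has a large Δₒ and is invariably low-spin.
An octahedral low-spin d⁴ ion is t₂g⁴e_g⁰, giving 2 unpaired electrons.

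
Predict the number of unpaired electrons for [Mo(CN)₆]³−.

3

Each cyanide is −1; balancing the −3 overall charge requires Mo(III).
Molybdenum is a group-6 element; Mo(III) is therefore d³.
In an octahedral field the d³ configuration is t₂g³e_g⁰ (only one arrangement possible), giving 3 unpaired electrons.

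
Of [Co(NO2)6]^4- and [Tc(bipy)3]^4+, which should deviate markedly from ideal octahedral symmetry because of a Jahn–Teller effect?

[Co(NO2)6]^4-

[Co(NO2)6]^4-: Summing ligand charges against the −4 overall charge gives an oxidation state of +2 for cobalt. Co sits in group 9, so the d-electron count is 9 − 2 = 7. Nitro (N-bound nitrite) is a strong-field ligand (high in the spectrochemical series) for a first-row metal, so the complex is low-spin. The t₂g⁶e_g¹ (low-spin) configuration has an unevenly filled e_g set; the Jahn–Teller theorem predicts a tetragonal distortion (typically axial elongation) to lift the degeneracy.
[Tc(bipy)3]^4+: Ligand charges: 2,2′-bipyridine is neutral. With an overall charge of +4 the technetium centre must be in the +4 oxidation state. Group 7 minus oxidation state 4 gives a d³ configuration. The d³ configuration leaves the e_g set evenly filled (or empty) — no strong Jahn–Teller driving force.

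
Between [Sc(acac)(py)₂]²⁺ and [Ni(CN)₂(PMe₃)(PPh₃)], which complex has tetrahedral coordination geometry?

[Sc(acac)(py)₂]²⁺

For [Sc(acac)(py)₂]²⁺: Ligand charges: each acetylacetonate is −1; pyridine is neutral. With an overall charge of +2 the scandium centre must be in the +3 oxidation state. Group 3 minus oxidation state 3 gives a d⁰ configuration. A d⁰ ion has no crystal-field stabilisation preference between square planar and tetrahedral, so four ligands adopt the sterically favoured tetrahedral geometry. → tetrahedral.
For [Ni(CN)₂(PMe₃)(PPh₃)]: Ligand charges: each cyanide is −1; trimethylphosphine is neutral; triphenylphosphine is neutral. With an overall charge of 0 the nickel centre must be in the +2 oxidation state. Ni sits in group 10, so the d-electron count is 10 − 2 = 8. Cyanide, trimethylphosphine, and triphenylphosphine are strong-field ligands (high in the spectrochemical series). A 3d d⁸ ion with strong-field ligands gains enough CFSE to favour square planar over tetrahedral. → square planar.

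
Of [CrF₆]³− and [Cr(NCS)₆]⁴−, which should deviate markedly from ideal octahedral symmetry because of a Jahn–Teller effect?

[CrF₆]³−: Summing ligand charges against the −3 overall charge gives an oxidation state of +3 for chromium. Cr sits in group 6, so the d-electron count is 6 − 3 = 3. The d³ configuration leaves the e_g set evenly filled (or empty) — no strong Jahn–Teller driving force.
[Cr(NCS)₆]⁴−: Each isothiocyanate is −1; balancing the −4 overall charge requires Cr(II). Chromium is a group-6 element; Cr(II) is therefore d⁴. Isothiocyanate is a weak-field ligand for a first-row metal, so the complex is high-spin. The t₂g³e_g¹ (high-spin) configuration has an unevenly filled e_g set; the Jahn–Teller theorem predicts a tetragonal distortion (typically axial elongation) to lift the degeneracy.

[Cr(NCS)₆]⁴−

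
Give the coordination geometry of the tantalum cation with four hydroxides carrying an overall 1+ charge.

Ligand charges: each hydroxide is −1. With an overall charge of +1 the tantalum centre must be in the +5 oxidation state.
Group 5 minus oxidation state 5 gives a d⁰ configuration.
Coordination number: 4.
A d⁰ ion has no crystal-field stabilisation preference between square planar and tetrahedral, so four ligands adopt the sterically favoured tetrahedral geometry.

tetrahedral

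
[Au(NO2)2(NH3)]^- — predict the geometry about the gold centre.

trigonal planar

Ligand charges: each nitro (N-bound nitrite) is −1; ammonia is neutral. With an overall charge of −1 the gold centre must be in the +1 oxidation state.
Gold is a group-11 element; Au(I) is therefore d¹⁰.
Coordination number: 3.
Three ligands around a d¹⁰ centre minimise repulsion in a trigonal-planar arrangement.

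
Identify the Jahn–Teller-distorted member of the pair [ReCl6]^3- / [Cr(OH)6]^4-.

[Cr(OH)6]^4-

[ReCl6]^3-: Each chloride is −1; balancing the −3 overall charge requires Re(III). Rhenium is a group-7 element; Re(III) is therefore d⁴. A 5d ion has a large Δₒ and is invariably low-spin. The d⁴ configuration leaves the e_g set evenly filled (or empty) — no strong Jahn–Teller driving force.
[Cr(OH)6]^4-: Summing ligand charges against the −4 overall charge gives an oxidation state of +2 for chromium. Cr sits in group 6, so the d-electron count is 6 − 2 = 4. Hydroxide is a weak-field ligand for a first-row metal, so the complex is high-spin. The t₂g³e_g¹ (high-spin) configuration has an unevenly filled e_g set; the Jahn–Teller theorem predicts a tetragonal distortion (typically axial elongation) to lift the degeneracy.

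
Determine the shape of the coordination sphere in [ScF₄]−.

tetrahedral

Summing ligand charges against the −1 overall charge gives an oxidation state of +3 for scandium.
Group 3 minus oxidation state 3 gives a d⁰ configuration.
With 4 monodentate ligands the coordination number is 4.
A d⁰ ion has no crystal-field stabilisation preference between square planar and tetrahedral, so four ligands adopt the sterically favoured tetrahedral geometry.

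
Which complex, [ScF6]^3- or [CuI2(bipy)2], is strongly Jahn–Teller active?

[ScF6]^3-: Each fluoride is −1; balancing the −3 overall charge requires Sc(III). Scandium is a group-3 element; Sc(III) is therefore d⁰. The d⁰ configuration leaves the e_g set evenly filled (or empty) — no strong Jahn–Teller driving force.
[CuI2(bipy)2]: Ligand charges: each iodide is −1; 2,2′-bipyridine is neutral. With an overall charge of 0 the copper centre must be in the +2 oxidation state. Copper is a group-11 element; Cu(II) is therefore d⁹. The t₂g⁶e_g³ configuration has an unevenly filled e_g set; the Jahn–Teller theorem predicts a tetragonal distortion (typically axial elongation) to lift the degeneracy.

[CuI2(bipy)2]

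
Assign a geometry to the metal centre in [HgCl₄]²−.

Each chloride is −1; balancing the −2 overall charge requires Hg(II).
Group 12 minus oxidation state 2 gives a d¹⁰ configuration.
Coordination number: 4.
A d¹⁰ ion has no crystal-field stabilisation preference between square planar and tetrahedral, so four ligands adopt the sterically favoured tetrahedral geometry.

tetrahedral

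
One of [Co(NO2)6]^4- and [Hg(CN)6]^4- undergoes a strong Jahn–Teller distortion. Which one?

[Co(NO2)6]^4-: Summing ligand charges against the −4 overall charge gives an oxidation state of +2 for cobalt. Co sits in group 9, so the d-electron count is 9 − 2 = 7. Nitro (N-bound nitrite) is a strong-field ligand (high in the spectrochemical series) for a first-row metal, so the complex is low-spin. The t₂g⁶e_g¹ (low-spin) configuration has an unevenly filled e_g set; the Jahn–Teller theorem predicts a tetragonal distortion (typically axial elongation) to lift the degeneracy.
[Hg(CN)6]^4-: Summing ligand charges against the −4 overall charge gives an oxidation state of +2 for mercury. Hg sits in group 12, so the d-electron count is 12 − 2 = 10. The d¹⁰ configuration leaves the e_g set evenly filled (or empty) — no strong Jahn–Teller driving force.

[Co(NO2)6]^4-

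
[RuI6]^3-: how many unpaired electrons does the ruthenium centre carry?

1 unpaired electron

Ligand charges: each iodide is −1. With an overall charge of −3 the ruthenium centre must be in the +3 oxidation state.
Ru sits in group 8, so the d-electron count is 8 − 3 = 5.
The spin state decides the count: a 4d ion has a large Δₒ and is invariably low-spin.
An octahedral low-spin d⁵ ion is t₂g⁵e_g⁰, giving 1 unpaired electron.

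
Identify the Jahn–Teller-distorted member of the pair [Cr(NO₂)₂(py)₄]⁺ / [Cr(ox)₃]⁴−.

[Cr(NO₂)₂(py)₄]⁺: Ligand charges: each nitro (N-bound nitrite) is −1; pyridine is neutral. With an overall charge of +1 the chromium centre must be in the +3 oxidation state. Group 6 minus oxidation state 3 gives a d³ configuration. The d³ configuration leaves the e_g set evenly filled (or empty) — no strong Jahn–Teller driving force.
[Cr(ox)₃]⁴−: Summing ligand charges against the −4 overall charge gives an oxidation state of +2 for chromium. Cr sits in group 6, so the d-electron count is 6 − 2 = 4. Oxalate is a weak-field ligand for a first-row metal, so the complex is high-spin. The t₂g³e_g¹ (high-spin) configuration has an unevenly filled e_g set; the Jahn–Teller theorem predicts a tetragonal distortion (typically axial elongation) to lift the degeneracy.

[Cr(ox)₃]⁴−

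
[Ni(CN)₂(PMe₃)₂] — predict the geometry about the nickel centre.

square planar

Ligand charges: each cyanide is −1; trimethylphosphine is neutral. With an overall charge of 0 the nickel centre must be in the +2 oxidation state.
Group 10 minus oxidation state 2 gives a d⁸ configuration.
Coordination number: 4.
Cyanide and trimethylphosphine are strong-field ligands (high in the spectrochemical series).
A 3d d⁸ ion with strong-field ligands gains enough CFSE to favour square planar over tetrahedral.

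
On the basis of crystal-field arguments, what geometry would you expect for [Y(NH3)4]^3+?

tetrahedral

Ligand charges: ammonia is neutral. With an overall charge of +3 the yttrium centre must be in the +3 oxidation state.
Yttrium is a group-3 element; Y(III) is therefore d⁰.
Coordination number: 4.
A d⁰ ion has no crystal-field stabilisation preference between square planar and tetrahedral, so four ligands adopt the sterically favoured tetrahedral geometry.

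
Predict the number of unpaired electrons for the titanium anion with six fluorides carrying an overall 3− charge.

1 unpaired electron

Summing ligand charges against the −3 overall charge gives an oxidation state of +3 for titanium.
Group 4 minus oxidation state 3 gives a d¹ configuration.
In an octahedral field the d¹ configuration is t₂g¹e_g⁰ (only one arrangement possible), giving 1 unpaired electron.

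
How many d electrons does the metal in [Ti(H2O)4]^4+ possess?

Water is neutral; balancing the +4 overall charge requires Ti(IV).
Group 4 minus oxidation state 4 gives a d⁰ configuration.

d0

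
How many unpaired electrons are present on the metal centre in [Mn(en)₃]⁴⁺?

3

Ligand charges: ethylenediamine is neutral. With an overall charge of +4 the manganese centre must be in the +4 oxidation state.
Manganese is a group-7 element; Mn(IV) is therefore d³.
Counting donor atoms: 3×ethylenediamine (bidentate) → 6 donors. Coordination number = 6.
In an octahedral field the d³ configuration is t₂g³e_g⁰ (only one arrangement possible), giving 3 unpaired electrons.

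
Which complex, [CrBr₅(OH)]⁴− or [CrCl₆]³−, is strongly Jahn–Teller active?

[CrBr₅(OH)]⁴−: Summing ligand charges against the −4 overall charge gives an oxidation state of +2 for chromium. Cr sits in group 6, so the d-electron count is 6 − 2 = 4. Bromide and hydroxide are weak-field ligands for a first-row metal, so the complex is high-spin. The t₂g³e_g¹ (high-spin) configuration has an unevenly filled e_g set; the Jahn–Teller theorem predicts a tetragonal distortion (typically axial elongation) to lift the degeneracy.
[CrCl₆]³−: Ligand charges: each chloride is −1. With an overall charge of −3 the chromium centre must be in the +3 oxidation state. Cr sits in group 6, so the d-electron count is 6 − 3 = 3. The d³ configuration leaves the e_g set evenly filled (or empty) — no strong Jahn–Teller driving force.

[CrBr₅(OH)]⁴−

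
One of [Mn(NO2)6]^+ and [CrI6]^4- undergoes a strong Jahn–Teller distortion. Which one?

[Mn(NO2)6]^+: Summing ligand charges against the +1 overall charge gives an oxidation state of +7 for manganese. Mn sits in group 7, so the d-electron count is 7 − 7 = 0. The d⁰ configuration leaves the e_g set evenly filled (or empty) — no strong Jahn–Teller driving force.
[CrI6]^4-: Summing ligand charges against the −4 overall charge gives an oxidation state of +2 for chromium. Cr sits in group 6, so the d-electron count is 6 − 2 = 4. Iodide is a weak-field ligand for a first-row metal, so the complex is high-spin. The t₂g³e_g¹ (high-spin) configuration has an unevenly filled e_g set; the Jahn–Teller theorem predicts a tetragonal distortion (typically axial elongation) to lift the degeneracy.

[CrI6]^4-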